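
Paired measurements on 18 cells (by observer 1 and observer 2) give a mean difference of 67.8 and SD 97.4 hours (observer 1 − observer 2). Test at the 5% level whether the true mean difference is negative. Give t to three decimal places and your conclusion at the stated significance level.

t = 2.953; fail to reject H0

H0: μ_d = 0; H1: μ_d < 0 (paired t-test on the differences, left-tailed).
t = d̄/(s_d/√n) = 67.8/(97.4/√18) = 2.953
df = n − 1 = 17
p-value = P(T ≤ 2.953) ≈ 0.9956
Since p ≈ 0.9956 > α = 0.05, fail to reject H0; the evidence is not statistically significant.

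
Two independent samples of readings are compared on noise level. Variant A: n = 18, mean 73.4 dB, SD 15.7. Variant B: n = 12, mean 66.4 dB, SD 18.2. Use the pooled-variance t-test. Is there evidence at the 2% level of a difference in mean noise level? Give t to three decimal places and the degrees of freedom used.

Let group 1 = variant A, group 2 = variant B. H0: μ_1 = μ_2; H1: μ_1 ≠ μ_2 (two-sample pooled-variance t-test, two-sided).
s_p² = [(18−1)·15.7² + (12−1)·18.2²]/(18+12−2) = 279.785
t = (73.4 − 66.4)/√[279.785·(1/18 + 1/12)] = 1.123
df = n₁ + n₂ − 2 = 28
Two-sided p-value ≈ 0.2710
Since p ≈ 0.2710 > α = 0.02, fail to reject H0; the evidence is not statistically significant.

t = 1.123, df = 28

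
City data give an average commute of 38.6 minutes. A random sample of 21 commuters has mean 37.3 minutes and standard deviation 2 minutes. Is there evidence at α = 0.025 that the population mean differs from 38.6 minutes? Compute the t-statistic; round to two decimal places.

H0: μ = 38.6; H1: μ ≠ 38.6 (one-sample t-test, two-sided).
t = (x̄ − μ₀)/(s/√n) = (37.3 − 38.6)/(2/√21) = -2.98
df = n − 1 = 20
Two-sided p-value ≈ 0.007
Since p ≈ 0.007 < α = 0.025, reject H0; the evidence is statistically significant.

-2.98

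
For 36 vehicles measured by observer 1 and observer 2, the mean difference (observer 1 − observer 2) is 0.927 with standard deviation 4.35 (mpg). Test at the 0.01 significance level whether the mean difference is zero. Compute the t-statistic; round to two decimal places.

H0: μ_d = 0; H1: μ_d ≠ 0 (paired t-test on the differences, two-sided).
t = d̄/(s_d/√n) = 0.927/(4.35/√36) = 1.28
df = n − 1 = 35
Two-sided p-value ≈ 0.2094
Since p ≈ 0.2094 > α = 0.01, fail to reject H0; the data do not provide sufficient evidence against H0.

1.28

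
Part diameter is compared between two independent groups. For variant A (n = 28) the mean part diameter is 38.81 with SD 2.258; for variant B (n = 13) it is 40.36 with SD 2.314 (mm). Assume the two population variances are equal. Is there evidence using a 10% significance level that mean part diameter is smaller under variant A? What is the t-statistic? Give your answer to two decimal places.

Let group 1 = variant A, group 2 = variant B. H0: μ_1 = μ_2; H1: μ_1 < μ_2 (two-sample pooled-variance t-test, left-tailed).
s_p² = [(28−1)·2.258² + (13−1)·2.314²]/(28+13−2) = 5.17734
t = (38.81 − 40.36)/√[5.17734·(1/28 + 1/13)] = -2.03
df = n₁ + n₂ − 2 = 39
p-value = P(T ≤ -2.03) ≈ 0.0246
Since p ≈ 0.0246 < α = 0.1, reject H0; the evidence is statistically significant.

-2.03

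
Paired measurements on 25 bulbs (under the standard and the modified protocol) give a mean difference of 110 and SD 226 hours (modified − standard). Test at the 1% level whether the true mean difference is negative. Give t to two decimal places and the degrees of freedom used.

t = 2.43, df = 24

H0: μ_d = 0; H1: μ_d < 0 (paired t-test on the differences, left-tailed).
t = d̄/(s_d/√n) = 110/(226/√25) = 2.43
df = n − 1 = 24
p-value = P(T ≤ 2.43) ≈ 0.989
Since p ≈ 0.989 > α = 0.01, fail to reject H0; the data do not provide sufficient evidence against H0.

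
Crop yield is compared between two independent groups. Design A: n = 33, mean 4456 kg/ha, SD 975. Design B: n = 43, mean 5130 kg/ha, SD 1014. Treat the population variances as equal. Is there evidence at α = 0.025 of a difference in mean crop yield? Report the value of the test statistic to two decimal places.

Let group 1 = design A, group 2 = design B. H0: μ_1 = μ_2; H1: μ_1 ≠ μ_2 (two-sample pooled-variance t-test, two-sided).
s_p² = [(33−1)·975² + (43−1)·1014²]/(33+43−2) = 994652
t = (4456 − 5130)/√[994652·(1/33 + 1/43)] = -2.92
df = n₁ + n₂ − 2 = 74
Two-sided p-value ≈ 0.0046
Since p ≈ 0.0046 < α = 0.025, reject H0; the data support H1.

-2.92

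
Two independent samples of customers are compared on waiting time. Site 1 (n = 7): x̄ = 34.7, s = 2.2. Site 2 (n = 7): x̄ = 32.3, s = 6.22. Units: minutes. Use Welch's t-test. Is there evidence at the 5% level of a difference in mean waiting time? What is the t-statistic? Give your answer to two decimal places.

0.96

Let group 1 = site 1, group 2 = site 2. H0: μ_1 = μ_2; H1: μ_1 ≠ μ_2 (Welch's two-sample t-test, two-sided).
t = (x̄_1 − x̄_2)/√(s_1²/n_1 + s_2²/n_2) = (34.7 − 32.3)/√(2.2²/7 + 6.22²/7) = 0.96
Welch–Satterthwaite df ≈ 7.48
Two-sided p-value ≈ 0.366
Since p ≈ 0.366 > α = 0.05, fail to reject H0; the evidence is not statistically significant.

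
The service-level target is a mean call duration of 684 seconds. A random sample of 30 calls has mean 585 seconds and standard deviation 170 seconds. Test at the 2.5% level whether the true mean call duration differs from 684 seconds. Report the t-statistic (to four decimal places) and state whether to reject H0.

t = -3.1897; reject H0

H0: μ = 684; H1: μ ≠ 684 (one-sample t-test, two-sided).
t = (x̄ − μ₀)/(s/√n) = (585 − 684)/(170/√30) = -3.1897
df = n − 1 = 29
Two-sided p-value ≈ 0.003
Since p ≈ 0.003 < α = 0.025, reject H0; the data support H1.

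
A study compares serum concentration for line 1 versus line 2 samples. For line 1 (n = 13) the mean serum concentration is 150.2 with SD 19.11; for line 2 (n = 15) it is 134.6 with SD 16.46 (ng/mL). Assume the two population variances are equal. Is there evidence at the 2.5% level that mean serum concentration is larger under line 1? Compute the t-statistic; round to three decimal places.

2.322

Let group 1 = line 1, group 2 = line 2. H0: μ_1 = μ_2; H1: μ_1 > μ_2 (two-sample pooled-variance t-test, right-tailed).
s_p² = [(13−1)·19.11² + (15−1)·16.46²]/(13+15−2) = 314.436
t = (150.2 − 134.6)/√[314.436·(1/13 + 1/15)] = 2.322
df = n₁ + n₂ − 2 = 26
p-value = P(T ≥ 2.322) ≈ 0.0142
Since p ≈ 0.0142 < α = 0.025, reject H0; the evidence is statistically significant.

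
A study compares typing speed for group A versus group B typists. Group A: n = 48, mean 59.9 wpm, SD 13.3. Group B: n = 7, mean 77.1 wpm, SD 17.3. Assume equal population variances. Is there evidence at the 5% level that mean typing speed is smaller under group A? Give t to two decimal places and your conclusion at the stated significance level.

Let group 1 = group A, group 2 = group B. H0: μ_1 = μ_2; H1: μ_1 < μ_2 (two-sample pooled-variance t-test, left-tailed).
s_p² = [(48−1)·13.3² + (7−1)·17.3²]/(48+7−2) = 190.747
t = (59.9 − 77.1)/√[190.747·(1/48 + 1/7)] = -3.08
df = n₁ + n₂ − 2 = 53
p-value = P(T ≤ -3.08) ≈ 0.002
Since p ≈ 0.002 < α = 0.05, reject H0; the evidence is statistically significant.

t = -3.08; reject H0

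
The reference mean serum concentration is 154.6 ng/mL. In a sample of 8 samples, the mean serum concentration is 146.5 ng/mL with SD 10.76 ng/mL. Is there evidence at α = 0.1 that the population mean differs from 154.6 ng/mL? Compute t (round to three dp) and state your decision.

H0: μ = 154.6; H1: μ ≠ 154.6 (one-sample t-test, two-sided).
t = (x̄ − μ₀)/(s/√n) = (146.5 − 154.6)/(10.76/√8) = -2.129
df = n − 1 = 7
Two-sided p-value ≈ 0.071
Since p ≈ 0.071 < α = 0.1, reject H0; the data support H1.

t = -2.129; reject H0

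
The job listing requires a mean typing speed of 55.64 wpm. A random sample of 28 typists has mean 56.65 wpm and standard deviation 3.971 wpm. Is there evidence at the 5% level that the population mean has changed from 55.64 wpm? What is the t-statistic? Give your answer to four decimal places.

H0: μ = 55.64; H1: μ ≠ 55.64 (one-sample t-test, two-sided).
t = (x̄ − μ₀)/(s/√n) = (56.65 − 55.64)/(3.971/√28) = 1.3459
df = n − 1 = 27
Two-sided p-value ≈ 0.1895
Since p ≈ 0.1895 > α = 0.05, fail to reject H0; the evidence is not statistically significant.

1.3459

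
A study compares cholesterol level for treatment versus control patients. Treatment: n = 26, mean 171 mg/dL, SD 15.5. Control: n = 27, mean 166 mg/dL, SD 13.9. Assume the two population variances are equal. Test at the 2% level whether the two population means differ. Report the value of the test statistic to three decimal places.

1.237

Let group 1 = treatment, group 2 = control. H0: μ_1 = μ_2; H1: μ_1 ≠ μ_2 (two-sample pooled-variance t-test, two-sided).
s_p² = [(26−1)·15.5² + (27−1)·13.9²]/(26+27−2) = 216.269
t = (171 − 166)/√[216.269·(1/26 + 1/27)] = 1.237
df = n₁ + n₂ − 2 = 51
Two-sided p-value ≈ 0.2216
Since p ≈ 0.2216 > α = 0.02, fail to reject H0; the evidence is not statistically significant.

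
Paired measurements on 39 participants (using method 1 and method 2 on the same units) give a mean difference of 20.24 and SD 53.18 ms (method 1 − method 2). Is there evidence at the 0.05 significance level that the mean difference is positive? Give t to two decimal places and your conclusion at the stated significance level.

H0: μ_d = 0; H1: μ_d > 0 (paired t-test on the differences, right-tailed).
t = d̄/(s_d/√n) = 20.24/(53.18/√39) = 2.38
df = n − 1 = 38
p-value = P(T ≥ 2.38) ≈ 0.0113
Since p ≈ 0.0113 < α = 0.05, reject H0; the data support H1.

t = 2.38; reject H0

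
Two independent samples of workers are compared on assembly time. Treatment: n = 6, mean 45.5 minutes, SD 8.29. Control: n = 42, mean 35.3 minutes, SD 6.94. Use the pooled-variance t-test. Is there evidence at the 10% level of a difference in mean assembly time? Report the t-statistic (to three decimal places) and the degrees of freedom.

Let group 1 = treatment, group 2 = control. H0: μ_1 = μ_2; H1: μ_1 ≠ μ_2 (two-sample pooled-variance t-test, two-sided).
s_p² = [(6−1)·8.29² + (42−1)·6.94²]/(6+42−2) = 50.3984
t = (45.5 − 35.3)/√[50.3984·(1/6 + 1/42)] = 3.292
df = n₁ + n₂ − 2 = 46
Two-sided p-value ≈ 0.0019
Since p ≈ 0.0019 < α = 0.1, reject H0; the evidence is statistically significant.

t = 3.292, df = 46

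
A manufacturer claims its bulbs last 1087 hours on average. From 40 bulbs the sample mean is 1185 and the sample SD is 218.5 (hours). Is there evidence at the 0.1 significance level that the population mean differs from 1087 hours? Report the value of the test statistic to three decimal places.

H0: μ = 1087; H1: μ ≠ 1087 (one-sample t-test, two-sided).
t = (x̄ − μ₀)/(s/√n) = (1185 − 1087)/(218.5/√40) = 2.837
df = n − 1 = 39
Two-sided p-value ≈ 0.007
Since p ≈ 0.007 < α = 0.1, reject H0; the data support H1.

2.837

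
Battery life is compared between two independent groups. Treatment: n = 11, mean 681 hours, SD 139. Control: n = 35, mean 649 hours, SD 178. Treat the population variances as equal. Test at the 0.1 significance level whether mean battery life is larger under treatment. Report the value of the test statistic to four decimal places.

0.5448

Let group 1 = treatment, group 2 = control. H0: μ_1 = μ_2; H1: μ_1 > μ_2 (two-sample pooled-variance t-test, right-tailed).
s_p² = [(11−1)·139² + (35−1)·178²]/(11+35−2) = 28874.2
t = (681 − 649)/√[28874.2·(1/11 + 1/35)] = 0.5448
df = n₁ + n₂ − 2 = 44
p-value = P(T ≥ 0.5448) ≈ 0.294
Since p ≈ 0.294 > α = 0.1, fail to reject H0; the data do not provide sufficient evidence against H0.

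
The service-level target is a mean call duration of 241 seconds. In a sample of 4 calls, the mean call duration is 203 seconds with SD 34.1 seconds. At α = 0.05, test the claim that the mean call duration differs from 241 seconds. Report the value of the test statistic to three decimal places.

H0: μ = 241; H1: μ ≠ 241 (one-sample t-test, two-sided).
t = (x̄ − μ₀)/(s/√n) = (203 − 241)/(34.1/√4) = -2.229
df = n − 1 = 3
Two-sided p-value ≈ 0.1121
Since p ≈ 0.1121 > α = 0.05, fail to reject H0; the data do not provide sufficient evidence against H0.

-2.229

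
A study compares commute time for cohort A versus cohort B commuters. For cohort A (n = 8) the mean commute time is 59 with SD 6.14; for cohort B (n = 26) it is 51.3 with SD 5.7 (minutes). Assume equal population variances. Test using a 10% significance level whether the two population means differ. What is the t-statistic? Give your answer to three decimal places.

3.284

Let group 1 = cohort A, group 2 = cohort B. H0: μ_1 = μ_2; H1: μ_1 ≠ μ_2 (two-sample pooled-variance t-test, two-sided).
s_p² = [(8−1)·6.14² + (26−1)·5.7²]/(8+26−2) = 33.6296
t = (59 − 51.3)/√[33.6296·(1/8 + 1/26)] = 3.284
df = n₁ + n₂ − 2 = 32
Two-sided p-value ≈ 0.002
Since p ≈ 0.002 < α = 0.1, reject H0; the evidence is statistically significant.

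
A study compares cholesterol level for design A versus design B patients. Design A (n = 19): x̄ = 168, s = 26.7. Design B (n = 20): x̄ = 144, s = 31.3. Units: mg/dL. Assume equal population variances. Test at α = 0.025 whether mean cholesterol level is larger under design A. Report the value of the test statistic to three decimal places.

2.570

Let group 1 = design A, group 2 = design B. H0: μ_1 = μ_2; H1: μ_1 > μ_2 (two-sample pooled-variance t-test, right-tailed).
s_p² = [(19−1)·26.7² + (20−1)·31.3²]/(19+20−2) = 849.895
t = (168 − 144)/√[849.895·(1/19 + 1/20)] = 2.570
df = n₁ + n₂ − 2 = 37
p-value = P(T ≥ 2.570) ≈ 0.007
Since p ≈ 0.007 < α = 0.025, reject H0; the data support H1.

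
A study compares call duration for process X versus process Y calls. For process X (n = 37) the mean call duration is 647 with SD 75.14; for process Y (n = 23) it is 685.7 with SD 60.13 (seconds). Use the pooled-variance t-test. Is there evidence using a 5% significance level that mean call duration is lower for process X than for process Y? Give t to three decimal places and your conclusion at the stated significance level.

t = -2.087; reject H0

Let group 1 = process X, group 2 = process Y. H0: μ_1 = μ_2; H1: μ_1 < μ_2 (two-sample pooled-variance t-test, left-tailed).
s_p² = [(37−1)·75.14² + (23−1)·60.13²]/(37+23−2) = 4875.87
t = (647 − 685.7)/√[4875.87·(1/37 + 1/23)] = -2.087
df = n₁ + n₂ − 2 = 58
p-value = P(T ≤ -2.087) ≈ 0.0206
Since p ≈ 0.0206 < α = 0.05, reject H0; the evidence is statistically significant.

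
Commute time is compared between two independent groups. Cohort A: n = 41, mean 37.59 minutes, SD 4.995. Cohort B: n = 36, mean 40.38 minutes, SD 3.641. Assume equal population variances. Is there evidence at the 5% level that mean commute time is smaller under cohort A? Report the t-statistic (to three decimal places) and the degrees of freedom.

Let group 1 = cohort A, group 2 = cohort B. H0: μ_1 = μ_2; H1: μ_1 < μ_2 (two-sample pooled-variance t-test, left-tailed).
s_p² = [(41−1)·4.995² + (36−1)·3.641²]/(41+36−2) = 19.4932
t = (37.59 − 40.38)/√[19.4932·(1/41 + 1/36)] = -2.767
df = n₁ + n₂ − 2 = 75
p-value = P(T ≤ -2.767) ≈ 0.004
Since p ≈ 0.004 < α = 0.05, reject H0; the data support H1.

t = -2.767, df = 75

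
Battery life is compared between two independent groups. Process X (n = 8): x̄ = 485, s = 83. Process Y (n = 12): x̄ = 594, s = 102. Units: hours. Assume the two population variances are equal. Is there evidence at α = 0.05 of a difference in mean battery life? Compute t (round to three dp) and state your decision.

Let group 1 = process X, group 2 = process Y. H0: μ_1 = μ_2; H1: μ_1 ≠ μ_2 (two-sample pooled-variance t-test, two-sided).
s_p² = [(8−1)·83² + (12−1)·102²]/(8+12−2) = 9037.06
t = (485 − 594)/√[9037.06·(1/8 + 1/12)] = -2.512
df = n₁ + n₂ − 2 = 18
Two-sided p-value ≈ 0.022
Since p ≈ 0.022 < α = 0.05, reject H0; the evidence is statistically significant.

t = -2.512; reject H0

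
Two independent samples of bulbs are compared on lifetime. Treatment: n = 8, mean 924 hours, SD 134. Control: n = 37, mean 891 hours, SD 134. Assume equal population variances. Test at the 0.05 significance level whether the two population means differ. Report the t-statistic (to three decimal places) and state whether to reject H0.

Let group 1 = treatment, group 2 = control. H0: μ_1 = μ_2; H1: μ_1 ≠ μ_2 (two-sample pooled-variance t-test, two-sided).
s_p² = [(8−1)·134² + (37−1)·134²]/(8+37−2) = 17956
t = (924 − 891)/√[17956·(1/8 + 1/37)] = 0.632
df = n₁ + n₂ − 2 = 43
Two-sided p-value ≈ 0.5310
Since p ≈ 0.5310 > α = 0.05, fail to reject H0; the data do not provide sufficient evidence against H0.

t = 0.632; fail to reject H0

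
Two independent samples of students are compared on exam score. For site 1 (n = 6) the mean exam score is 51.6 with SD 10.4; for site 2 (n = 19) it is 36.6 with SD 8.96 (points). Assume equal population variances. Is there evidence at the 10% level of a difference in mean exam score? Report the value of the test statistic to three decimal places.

Let group 1 = site 1, group 2 = site 2. H0: μ_1 = μ_2; H1: μ_1 ≠ μ_2 (two-sample pooled-variance t-test, two-sided).
s_p² = [(6−1)·10.4² + (19−1)·8.96²]/(6+19−2) = 86.3421
t = (51.6 − 36.6)/√[86.3421·(1/6 + 1/19)] = 3.447
df = n₁ + n₂ − 2 = 23
Two-sided p-value ≈ 0.002
Since p ≈ 0.002 < α = 0.1, reject H0; the evidence is statistically significant.

3.447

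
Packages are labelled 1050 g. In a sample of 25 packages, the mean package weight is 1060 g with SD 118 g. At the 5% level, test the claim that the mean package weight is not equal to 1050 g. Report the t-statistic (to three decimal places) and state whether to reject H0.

H0: μ = 1050; H1: μ ≠ 1050 (one-sample t-test, two-sided).
t = (x̄ − μ₀)/(s/√n) = (1060 − 1050)/(118/√25) = 0.424
df = n − 1 = 24
Two-sided p-value ≈ 0.676
Since p ≈ 0.676 > α = 0.05, fail to reject H0; the evidence is not statistically significant.

t = 0.424; fail to reject H0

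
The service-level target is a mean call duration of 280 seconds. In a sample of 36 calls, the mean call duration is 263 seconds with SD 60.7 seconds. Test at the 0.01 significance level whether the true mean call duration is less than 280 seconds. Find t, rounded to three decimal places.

H0: μ = 280; H1: μ < 280 (one-sample t-test, left-tailed).
t = (x̄ − μ₀)/(s/√n) = (263 − 280)/(60.7/√36) = -1.680
df = n − 1 = 35
p-value = P(T ≤ -1.680) ≈ 0.051
Since p ≈ 0.051 > α = 0.01, fail to reject H0; the data do not provide sufficient evidence against H0.

-1.680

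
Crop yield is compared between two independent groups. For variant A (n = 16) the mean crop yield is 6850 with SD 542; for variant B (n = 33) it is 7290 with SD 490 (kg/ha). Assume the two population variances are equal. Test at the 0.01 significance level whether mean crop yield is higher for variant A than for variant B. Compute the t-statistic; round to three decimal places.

-2.848

Let group 1 = variant A, group 2 = variant B. H0: μ_1 = μ_2; H1: μ_1 > μ_2 (two-sample pooled-variance t-test, right-tailed).
s_p² = [(16−1)·542² + (33−1)·490²]/(16+33−2) = 257227
t = (6850 − 7290)/√[257227·(1/16 + 1/33)] = -2.848
df = n₁ + n₂ − 2 = 47
p-value = P(T ≥ -2.848) ≈ 0.9967
Since p ≈ 0.9967 > α = 0.01, fail to reject H0; the evidence is not statistically significant.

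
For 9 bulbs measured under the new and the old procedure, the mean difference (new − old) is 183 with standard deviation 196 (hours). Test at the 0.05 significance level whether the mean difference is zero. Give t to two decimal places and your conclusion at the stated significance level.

H0: μ_d = 0; H1: μ_d ≠ 0 (paired t-test on the differences, two-sided).
t = d̄/(s_d/√n) = 183/(196/√9) = 2.80
df = n − 1 = 8
Two-sided p-value ≈ 0.023
Since p ≈ 0.023 < α = 0.05, reject H0; the data support H1.

t = 2.80; reject H0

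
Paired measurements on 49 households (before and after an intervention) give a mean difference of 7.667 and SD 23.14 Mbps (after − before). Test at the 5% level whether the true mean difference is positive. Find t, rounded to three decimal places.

2.319

H0: μ_d = 0; H1: μ_d > 0 (paired t-test on the differences, right-tailed).
t = d̄/(s_d/√n) = 7.667/(23.14/√49) = 2.319
df = n − 1 = 48
p-value = P(T ≥ 2.319) ≈ 0.012
Since p ≈ 0.012 < α = 0.05, reject H0; the evidence is statistically significant.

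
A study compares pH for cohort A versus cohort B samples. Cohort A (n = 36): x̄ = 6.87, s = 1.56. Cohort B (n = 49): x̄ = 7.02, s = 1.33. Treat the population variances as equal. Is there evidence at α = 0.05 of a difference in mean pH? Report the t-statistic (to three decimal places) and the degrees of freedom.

Let group 1 = cohort A, group 2 = cohort B. H0: μ_1 = μ_2; H1: μ_1 ≠ μ_2 (two-sample pooled-variance t-test, two-sided).
s_p² = [(36−1)·1.56² + (49−1)·1.33²]/(36+49−2) = 2.0492
t = (6.87 − 7.02)/√[2.0492·(1/36 + 1/49)] = -0.477
df = n₁ + n₂ − 2 = 83
Two-sided p-value ≈ 0.634
Since p ≈ 0.634 > α = 0.05, fail to reject H0; the evidence is not statistically significant.

t = -0.477, df = 83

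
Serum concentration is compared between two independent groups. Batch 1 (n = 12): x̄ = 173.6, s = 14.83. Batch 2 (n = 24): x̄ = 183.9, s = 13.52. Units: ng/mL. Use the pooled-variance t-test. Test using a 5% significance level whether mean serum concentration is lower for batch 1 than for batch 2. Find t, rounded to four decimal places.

Let group 1 = batch 1, group 2 = batch 2. H0: μ_1 = μ_2; H1: μ_1 < μ_2 (two-sample pooled-variance t-test, left-tailed).
s_p² = [(12−1)·14.83² + (24−1)·13.52²]/(12+24−2) = 194.806
t = (173.6 − 183.9)/√[194.806·(1/12 + 1/24)] = -2.0873
df = n₁ + n₂ − 2 = 34
p-value = P(T ≤ -2.0873) ≈ 0.0222
Since p ≈ 0.0222 < α = 0.05, reject H0; the data support H1.

-2.0873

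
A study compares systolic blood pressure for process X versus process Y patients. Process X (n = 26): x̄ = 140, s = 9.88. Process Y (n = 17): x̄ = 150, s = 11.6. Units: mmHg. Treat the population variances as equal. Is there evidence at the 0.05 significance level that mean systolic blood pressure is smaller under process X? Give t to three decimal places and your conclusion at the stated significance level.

Let group 1 = process X, group 2 = process Y. H0: μ_1 = μ_2; H1: μ_1 < μ_2 (two-sample pooled-variance t-test, left-tailed).
s_p² = [(26−1)·9.88² + (17−1)·11.6²]/(26+17−2) = 112.032
t = (140 − 150)/√[112.032·(1/26 + 1/17)] = -3.029
df = n₁ + n₂ − 2 = 41
p-value = P(T ≤ -3.029) ≈ 0.002
Since p ≈ 0.002 < α = 0.05, reject H0; the evidence is statistically significant.

t = -3.029; reject H0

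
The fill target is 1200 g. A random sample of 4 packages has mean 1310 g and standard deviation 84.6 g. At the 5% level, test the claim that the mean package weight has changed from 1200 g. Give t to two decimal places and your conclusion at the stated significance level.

H0: μ = 1200; H1: μ ≠ 1200 (one-sample t-test, two-sided).
t = (x̄ − μ₀)/(s/√n) = (1310 − 1200)/(84.6/√4) = 2.60
df = n − 1 = 3
Two-sided p-value ≈ 0.0803
Since p ≈ 0.0803 > α = 0.05, fail to reject H0; the data do not provide sufficient evidence against H0.

t = 2.60; fail to reject H0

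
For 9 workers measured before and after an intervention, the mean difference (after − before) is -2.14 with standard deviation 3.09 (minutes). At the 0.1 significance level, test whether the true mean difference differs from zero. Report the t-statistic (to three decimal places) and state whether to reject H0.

H0: μ_d = 0; H1: μ_d ≠ 0 (paired t-test on the differences, two-sided).
t = d̄/(s_d/√n) = -2.14/(3.09/√9) = -2.078
df = n − 1 = 8
Two-sided p-value ≈ 0.071
Since p ≈ 0.071 < α = 0.1, reject H0; the evidence is statistically significant.

t = -2.078; reject H0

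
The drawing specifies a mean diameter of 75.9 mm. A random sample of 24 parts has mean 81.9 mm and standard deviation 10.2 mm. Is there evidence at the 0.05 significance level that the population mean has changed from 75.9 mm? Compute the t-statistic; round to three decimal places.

H0: μ = 75.9; H1: μ ≠ 75.9 (one-sample t-test, two-sided).
t = (x̄ − μ₀)/(s/√n) = (81.9 − 75.9)/(10.2/√24) = 2.882
df = n − 1 = 23
Two-sided p-value ≈ 0.0084
Since p ≈ 0.0084 < α = 0.05, reject H0; the data support H1.

2.882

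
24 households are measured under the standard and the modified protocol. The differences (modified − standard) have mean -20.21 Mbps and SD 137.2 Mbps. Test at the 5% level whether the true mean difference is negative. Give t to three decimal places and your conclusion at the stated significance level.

t = -0.722; fail to reject H0

H0: μ_d = 0; H1: μ_d < 0 (paired t-test on the differences, left-tailed).
t = d̄/(s_d/√n) = -20.21/(137.2/√24) = -0.722
df = n − 1 = 23
p-value = P(T ≤ -0.722) ≈ 0.239
Since p ≈ 0.239 > α = 0.05, fail to reject H0; the data do not provide sufficient evidence against H0.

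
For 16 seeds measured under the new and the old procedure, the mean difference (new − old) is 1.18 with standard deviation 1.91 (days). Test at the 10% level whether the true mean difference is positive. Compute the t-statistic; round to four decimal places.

H0: μ_d = 0; H1: μ_d > 0 (paired t-test on the differences, right-tailed).
t = d̄/(s_d/√n) = 1.18/(1.91/√16) = 2.4712
df = n − 1 = 15
p-value = P(T ≥ 2.4712) ≈ 0.013
Since p ≈ 0.013 < α = 0.1, reject H0; the data support H1.

2.4712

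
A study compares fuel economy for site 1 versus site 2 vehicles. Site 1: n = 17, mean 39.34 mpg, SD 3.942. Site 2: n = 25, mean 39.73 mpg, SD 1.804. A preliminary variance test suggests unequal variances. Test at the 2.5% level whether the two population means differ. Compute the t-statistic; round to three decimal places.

Let group 1 = site 1, group 2 = site 2. H0: μ_1 = μ_2; H1: μ_1 ≠ μ_2 (Welch's two-sample t-test, two-sided).
t = (x̄_1 − x̄_2)/√(s_1²/n_1 + s_2²/n_2) = (39.34 − 39.73)/√(3.942²/17 + 1.804²/25) = -0.382
Welch–Satterthwaite df ≈ 20.60
Two-sided p-value ≈ 0.7066
Since p ≈ 0.7066 > α = 0.025, fail to reject H0; the evidence is not statistically significant.

-0.382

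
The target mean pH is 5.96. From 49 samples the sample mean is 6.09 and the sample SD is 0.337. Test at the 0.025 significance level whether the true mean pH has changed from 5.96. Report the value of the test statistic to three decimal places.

H0: μ = 5.96; H1: μ ≠ 5.96 (one-sample t-test, two-sided).
t = (x̄ − μ₀)/(s/√n) = (6.09 − 5.96)/(0.337/√49) = 2.700
df = n − 1 = 48
Two-sided p-value ≈ 0.010
Since p ≈ 0.010 < α = 0.025, reject H0; the data support H1.

2.700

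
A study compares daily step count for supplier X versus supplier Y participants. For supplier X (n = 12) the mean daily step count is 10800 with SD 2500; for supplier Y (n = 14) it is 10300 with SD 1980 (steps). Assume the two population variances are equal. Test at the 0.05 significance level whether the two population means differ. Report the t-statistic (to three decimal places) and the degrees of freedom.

Let group 1 = supplier X, group 2 = supplier Y. H0: μ_1 = μ_2; H1: μ_1 ≠ μ_2 (two-sample pooled-variance t-test, two-sided).
s_p² = [(12−1)·2500² + (14−1)·1980²]/(12+14−2) = 4988130
t = (10800 − 10300)/√[4988130·(1/12 + 1/14)] = 0.569
df = n₁ + n₂ − 2 = 24
Two-sided p-value ≈ 0.5746
Since p ≈ 0.5746 > α = 0.05, fail to reject H0; the data do not provide sufficient evidence against H0.

t = 0.569, df = 24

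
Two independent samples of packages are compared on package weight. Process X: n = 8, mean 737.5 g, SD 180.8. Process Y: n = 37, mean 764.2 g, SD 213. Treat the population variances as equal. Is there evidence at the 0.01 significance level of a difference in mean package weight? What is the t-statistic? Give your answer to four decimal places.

Let group 1 = process X, group 2 = process Y. H0: μ_1 = μ_2; H1: μ_1 ≠ μ_2 (two-sample pooled-variance t-test, two-sided).
s_p² = [(8−1)·180.8² + (37−1)·213²]/(8+37−2) = 43304.8
t = (737.5 − 764.2)/√[43304.8·(1/8 + 1/37)] = -0.3291
df = n₁ + n₂ − 2 = 43
Two-sided p-value ≈ 0.744
Since p ≈ 0.744 > α = 0.01, fail to reject H0; the evidence is not statistically significant.

-0.3291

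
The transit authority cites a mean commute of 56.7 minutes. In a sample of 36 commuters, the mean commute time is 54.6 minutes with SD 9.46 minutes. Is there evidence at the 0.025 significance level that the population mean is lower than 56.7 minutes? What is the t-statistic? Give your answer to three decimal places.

H0: μ = 56.7; H1: μ < 56.7 (one-sample t-test, left-tailed).
t = (x̄ − μ₀)/(s/√n) = (54.6 − 56.7)/(9.46/√36) = -1.332
df = n − 1 = 35
p-value = P(T ≤ -1.332) ≈ 0.0957
Since p ≈ 0.0957 > α = 0.025, fail to reject H0; the data do not provide sufficient evidence against H0.

-1.332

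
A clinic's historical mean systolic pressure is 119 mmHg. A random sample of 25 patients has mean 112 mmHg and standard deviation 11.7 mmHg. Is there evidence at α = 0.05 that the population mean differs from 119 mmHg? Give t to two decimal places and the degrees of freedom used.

t = -2.99, df = 24

H0: μ = 119; H1: μ ≠ 119 (one-sample t-test, two-sided).
t = (x̄ − μ₀)/(s/√n) = (112 − 119)/(11.7/√25) = -2.99
df = n − 1 = 24
Two-sided p-value ≈ 0.0063
Since p ≈ 0.0063 < α = 0.05, reject H0; the evidence is statistically significant.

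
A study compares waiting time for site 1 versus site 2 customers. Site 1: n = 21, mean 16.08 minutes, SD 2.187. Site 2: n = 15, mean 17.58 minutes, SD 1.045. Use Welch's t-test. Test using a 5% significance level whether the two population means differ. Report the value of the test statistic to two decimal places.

-2.74

Let group 1 = site 1, group 2 = site 2. H0: μ_1 = μ_2; H1: μ_1 ≠ μ_2 (Welch's two-sample t-test, two-sided).
t = (x̄_1 − x̄_2)/√(s_1²/n_1 + s_2²/n_2) = (16.08 − 17.58)/√(2.187²/21 + 1.045²/15) = -2.74
Welch–Satterthwaite df ≈ 30.39
Two-sided p-value ≈ 0.010
Since p ≈ 0.010 < α = 0.05, reject H0; the data support H1.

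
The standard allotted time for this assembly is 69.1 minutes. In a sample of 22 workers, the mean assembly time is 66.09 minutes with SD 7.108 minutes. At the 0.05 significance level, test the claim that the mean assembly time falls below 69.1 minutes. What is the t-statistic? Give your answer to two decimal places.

H0: μ = 69.1; H1: μ < 69.1 (one-sample t-test, left-tailed).
t = (x̄ − μ₀)/(s/√n) = (66.09 − 69.1)/(7.108/√22) = -1.99
df = n − 1 = 21
p-value = P(T ≤ -1.99) ≈ 0.0301
Since p ≈ 0.0301 < α = 0.05, reject H0; the evidence is statistically significant.

-1.99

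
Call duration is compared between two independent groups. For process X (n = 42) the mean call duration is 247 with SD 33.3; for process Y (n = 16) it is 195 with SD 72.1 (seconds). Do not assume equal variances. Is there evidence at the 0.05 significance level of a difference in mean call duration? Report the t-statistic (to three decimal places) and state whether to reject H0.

Let group 1 = process X, group 2 = process Y. H0: μ_1 = μ_2; H1: μ_1 ≠ μ_2 (Welch's two-sample t-test, two-sided).
t = (x̄_1 − x̄_2)/√(s_1²/n_1 + s_2²/n_2) = (247 − 195)/√(33.3²/42 + 72.1²/16) = 2.774
Welch–Satterthwaite df ≈ 17.49
Two-sided p-value ≈ 0.013
Since p ≈ 0.013 < α = 0.05, reject H0; the data support H1.

t = 2.774; reject H0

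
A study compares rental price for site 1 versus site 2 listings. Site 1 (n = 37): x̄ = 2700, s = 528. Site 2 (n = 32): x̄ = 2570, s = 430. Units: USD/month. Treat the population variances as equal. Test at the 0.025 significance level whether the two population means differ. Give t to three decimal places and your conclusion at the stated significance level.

Let group 1 = site 1, group 2 = site 2. H0: μ_1 = μ_2; H1: μ_1 ≠ μ_2 (two-sample pooled-variance t-test, two-sided).
s_p² = [(37−1)·528² + (32−1)·430²]/(37+32−2) = 235345
t = (2700 − 2570)/√[235345·(1/37 + 1/32)] = 1.110
df = n₁ + n₂ − 2 = 67
Two-sided p-value ≈ 0.2709
Since p ≈ 0.2709 > α = 0.025, fail to reject H0; the data do not provide sufficient evidence against H0.

t = 1.110; fail to reject H0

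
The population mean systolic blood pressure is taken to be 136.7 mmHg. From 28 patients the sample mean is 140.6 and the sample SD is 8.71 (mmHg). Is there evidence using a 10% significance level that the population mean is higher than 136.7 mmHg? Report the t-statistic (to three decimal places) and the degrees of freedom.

t = 2.369, df = 27

H0: μ = 136.7; H1: μ > 136.7 (one-sample t-test, right-tailed).
t = (x̄ − μ₀)/(s/√n) = (140.6 − 136.7)/(8.71/√28) = 2.369
df = n − 1 = 27
p-value = P(T ≥ 2.369) ≈ 0.0126
Since p ≈ 0.0126 < α = 0.1, reject H0; the evidence is statistically significant.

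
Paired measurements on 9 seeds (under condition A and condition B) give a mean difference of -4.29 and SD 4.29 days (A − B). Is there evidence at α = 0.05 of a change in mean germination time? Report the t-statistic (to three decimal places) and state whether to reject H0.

H0: μ_d = 0; H1: μ_d ≠ 0 (paired t-test on the differences, two-sided).
t = d̄/(s_d/√n) = -4.29/(4.29/√9) = -3.000
df = n − 1 = 8
Two-sided p-value ≈ 0.017
Since p ≈ 0.017 < α = 0.05, reject H0; the data support H1.

t = -3.000; reject H0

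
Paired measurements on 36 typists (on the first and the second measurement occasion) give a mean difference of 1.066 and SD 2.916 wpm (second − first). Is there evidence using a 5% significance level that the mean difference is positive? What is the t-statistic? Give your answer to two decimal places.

2.19

H0: μ_d = 0; H1: μ_d > 0 (paired t-test on the differences, right-tailed).
t = d̄/(s_d/√n) = 1.066/(2.916/√36) = 2.19
df = n − 1 = 35
p-value = P(T ≥ 2.19) ≈ 0.018
Since p ≈ 0.018 < α = 0.05, reject H0; the evidence is statistically significant.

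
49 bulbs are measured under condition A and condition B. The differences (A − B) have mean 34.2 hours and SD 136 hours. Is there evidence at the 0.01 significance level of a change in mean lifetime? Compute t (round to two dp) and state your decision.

t = 1.76; fail to reject H0

H0: μ_d = 0; H1: μ_d ≠ 0 (paired t-test on the differences, two-sided).
t = d̄/(s_d/√n) = 34.2/(136/√49) = 1.76
df = n − 1 = 48
Two-sided p-value ≈ 0.085
Since p ≈ 0.085 > α = 0.01, fail to reject H0; the data do not provide sufficient evidence against H0.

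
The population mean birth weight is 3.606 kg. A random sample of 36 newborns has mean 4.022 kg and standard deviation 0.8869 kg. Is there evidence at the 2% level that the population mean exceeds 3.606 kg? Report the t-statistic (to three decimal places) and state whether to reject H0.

t = 2.814; reject H0

H0: μ = 3.606; H1: μ > 3.606 (one-sample t-test, right-tailed).
t = (x̄ − μ₀)/(s/√n) = (4.022 − 3.606)/(0.8869/√36) = 2.814
df = n − 1 = 35
p-value = P(T ≥ 2.814) ≈ 0.004
Since p ≈ 0.004 < α = 0.02, reject H0; the data support H1.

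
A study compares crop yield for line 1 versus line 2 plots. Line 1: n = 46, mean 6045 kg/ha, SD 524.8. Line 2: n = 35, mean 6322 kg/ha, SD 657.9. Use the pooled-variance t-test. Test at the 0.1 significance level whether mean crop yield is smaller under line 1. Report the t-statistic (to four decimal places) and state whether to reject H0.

t = -2.1081; reject H0

Let group 1 = line 1, group 2 = line 2. H0: μ_1 = μ_2; H1: μ_1 < μ_2 (two-sample pooled-variance t-test, left-tailed).
s_p² = [(46−1)·524.8² + (35−1)·657.9²]/(46+35−2) = 343164
t = (6045 − 6322)/√[343164·(1/46 + 1/35)] = -2.1081
df = n₁ + n₂ − 2 = 79
p-value = P(T ≤ -2.1081) ≈ 0.019
Since p ≈ 0.019 < α = 0.1, reject H0; the data support H1.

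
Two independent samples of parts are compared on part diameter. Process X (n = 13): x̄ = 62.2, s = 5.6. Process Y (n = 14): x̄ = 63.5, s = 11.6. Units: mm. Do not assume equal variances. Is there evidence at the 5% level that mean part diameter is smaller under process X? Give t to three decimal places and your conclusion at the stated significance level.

Let group 1 = process X, group 2 = process Y. H0: μ_1 = μ_2; H1: μ_1 < μ_2 (Welch's two-sample t-test, left-tailed).
t = (x̄_1 − x̄_2)/√(s_1²/n_1 + s_2²/n_2) = (62.2 − 63.5)/√(5.6²/13 + 11.6²/14) = -0.375
Welch–Satterthwaite df ≈ 19.04
p-value = P(T ≤ -0.375) ≈ 0.3559
Since p ≈ 0.3559 > α = 0.05, fail to reject H0; the evidence is not statistically significant.

t = -0.375; fail to reject H0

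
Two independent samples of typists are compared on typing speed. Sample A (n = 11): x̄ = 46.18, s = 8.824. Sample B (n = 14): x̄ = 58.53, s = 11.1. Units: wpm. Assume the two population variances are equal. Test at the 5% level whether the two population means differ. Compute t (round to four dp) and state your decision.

t = -3.0130; reject H0

Let group 1 = sample A, group 2 = sample B. H0: μ_1 = μ_2; H1: μ_1 ≠ μ_2 (two-sample pooled-variance t-test, two-sided).
s_p² = [(11−1)·8.824² + (14−1)·11.1²]/(11+14−2) = 103.494
t = (46.18 − 58.53)/√[103.494·(1/11 + 1/14)] = -3.0130
df = n₁ + n₂ − 2 = 23
Two-sided p-value ≈ 0.006
Since p ≈ 0.006 < α = 0.05, reject H0; the data support H1.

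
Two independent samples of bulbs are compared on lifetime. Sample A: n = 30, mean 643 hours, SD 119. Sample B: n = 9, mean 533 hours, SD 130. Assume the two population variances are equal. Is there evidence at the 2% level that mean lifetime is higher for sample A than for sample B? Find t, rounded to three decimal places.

Let group 1 = sample A, group 2 = sample B. H0: μ_1 = μ_2; H1: μ_1 > μ_2 (two-sample pooled-variance t-test, right-tailed).
s_p² = [(30−1)·119² + (9−1)·130²]/(30+9−2) = 14753.2
t = (643 − 533)/√[14753.2·(1/30 + 1/9)] = 2.383
df = n₁ + n₂ − 2 = 37
p-value = P(T ≥ 2.383) ≈ 0.011
Since p ≈ 0.011 < α = 0.02, reject H0; the data support H1.

2.383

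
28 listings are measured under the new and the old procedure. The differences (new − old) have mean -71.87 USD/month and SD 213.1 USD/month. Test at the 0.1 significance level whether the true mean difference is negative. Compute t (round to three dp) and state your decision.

H0: μ_d = 0; H1: μ_d < 0 (paired t-test on the differences, left-tailed).
t = d̄/(s_d/√n) = -71.87/(213.1/√28) = -1.785
df = n − 1 = 27
p-value = P(T ≤ -1.785) ≈ 0.043
Since p ≈ 0.043 < α = 0.1, reject H0; the evidence is statistically significant.

t = -1.785; reject H0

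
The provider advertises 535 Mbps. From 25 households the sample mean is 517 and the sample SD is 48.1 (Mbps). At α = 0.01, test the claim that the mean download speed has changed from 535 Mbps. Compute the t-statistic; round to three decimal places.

-1.871

H0: μ = 535; H1: μ ≠ 535 (one-sample t-test, two-sided).
t = (x̄ − μ₀)/(s/√n) = (517 − 535)/(48.1/√25) = -1.871
df = n − 1 = 24
Two-sided p-value ≈ 0.074
Since p ≈ 0.074 > α = 0.01, fail to reject H0; the evidence is not statistically significant.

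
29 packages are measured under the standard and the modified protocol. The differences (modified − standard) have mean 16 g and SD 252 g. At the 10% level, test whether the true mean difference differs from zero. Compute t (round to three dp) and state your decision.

t = 0.342; fail to reject H0

H0: μ_d = 0; H1: μ_d ≠ 0 (paired t-test on the differences, two-sided).
t = d̄/(s_d/√n) = 16/(252/√29) = 0.342
df = n − 1 = 28
Two-sided p-value ≈ 0.735
Since p ≈ 0.735 > α = 0.1, fail to reject H0; the evidence is not statistically significant.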